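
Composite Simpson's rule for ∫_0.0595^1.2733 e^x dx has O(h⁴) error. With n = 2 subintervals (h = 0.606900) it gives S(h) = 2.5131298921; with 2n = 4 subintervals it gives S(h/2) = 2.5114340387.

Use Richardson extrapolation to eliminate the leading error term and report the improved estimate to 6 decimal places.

2.511321

r = 4, so 2^r = 16.
2^4*A(h/2) = 40.1829446192; minus A(h) gives 37.6698147271.
Extrapolated: 37.6698147271 / 15 = 2.5113209818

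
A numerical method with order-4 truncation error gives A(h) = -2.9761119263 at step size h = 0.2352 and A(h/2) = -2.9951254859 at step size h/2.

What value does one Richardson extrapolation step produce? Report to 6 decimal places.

-2.996393

Method order is 4; weight 2^4 = 16.
16·(-2.9951254859) − (-2.9761119263) = -44.9458958481
Denominator 16 − 1 = 15.
(16·(-2.9951254859) − (-2.9761119263))/(16 − 1) = -2.9963930565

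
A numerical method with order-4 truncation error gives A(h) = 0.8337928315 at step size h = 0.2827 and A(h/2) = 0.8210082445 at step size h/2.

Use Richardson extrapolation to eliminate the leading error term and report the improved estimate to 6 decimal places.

0.820156

Method order is 4; weight 2^4 = 16.
Top: 16(0.8210082445) − (0.8337928315) = 12.3023390805
Denominator 16 − 1 = 15.
(16×0.8210082445 − 0.8337928315)/(16 − 1) = 0.8201559387
Gap between inputs: 1.278e-02; correction applied: −0.0008523058.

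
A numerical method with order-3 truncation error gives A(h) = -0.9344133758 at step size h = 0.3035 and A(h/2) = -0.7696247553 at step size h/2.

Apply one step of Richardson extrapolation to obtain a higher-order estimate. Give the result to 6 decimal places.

Method order is 3; weight 2^3 = 8.
Top: 8(-0.7696247553) − (-0.9344133758) = -5.2225846666
(8·(-0.7696247553) − (-0.9344133758))/(8 − 1) = -0.7460835238
Correction |R − A(h/2)| = 2.354e-02; gap |A(h/2) − A(h)| = 1.648e-01.

-0.746084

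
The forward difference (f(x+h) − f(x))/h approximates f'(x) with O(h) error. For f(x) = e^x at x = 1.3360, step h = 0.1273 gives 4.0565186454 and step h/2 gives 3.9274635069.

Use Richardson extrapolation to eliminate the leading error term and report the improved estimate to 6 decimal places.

3.798408

The method has order 1: 2^1 = 2.
Numerator 2*A(h/2) − A(h) = 2*3.9274635069 − 4.0565186454 = 3.7984083684
Divide by 2^1 − 1 = 1.
R = 3.7984083684/1 = 3.7984083684
Correction |R − A(h/2)| = 1.291e-01; gap |A(h/2) − A(h)| = 1.291e-01.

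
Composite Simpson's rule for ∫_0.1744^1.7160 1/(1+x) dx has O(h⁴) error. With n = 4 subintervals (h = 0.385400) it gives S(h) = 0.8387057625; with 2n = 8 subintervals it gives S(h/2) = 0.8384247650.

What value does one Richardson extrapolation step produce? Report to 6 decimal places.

0.838406

The method has order 4: 2^4 = 16.
Difference of the inputs: 0.8384247650 − 0.8387057625 = -0.0002809975
Divide by 2^4 − 1 = 15: (-0.0002809975)/15 = -0.0000187332
R = A(h/2) + (A(h/2) − A(h))/15 = 0.8384247650 − 0.0000187332 = 0.8384060318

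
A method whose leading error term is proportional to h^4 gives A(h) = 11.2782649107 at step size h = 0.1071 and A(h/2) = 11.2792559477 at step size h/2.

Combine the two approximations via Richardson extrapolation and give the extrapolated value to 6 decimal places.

r = 4, so 2^r = 16.
16·11.2792559477 = 180.4680951632; 180.4680951632 − 11.2782649107 = 169.1898302525
169.1898302525 ÷ 15 = 11.2793220168
Correction |R − A(h/2)| = 6.607e-05; gap |A(h/2) − A(h)| = 9.910e-04.

11.279322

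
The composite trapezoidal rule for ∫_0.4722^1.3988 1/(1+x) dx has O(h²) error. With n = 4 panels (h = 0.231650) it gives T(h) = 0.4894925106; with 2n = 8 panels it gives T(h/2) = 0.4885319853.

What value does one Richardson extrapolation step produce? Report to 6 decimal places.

0.488212

Leading term ∝ h^2; use weight 4 = 2^2.
4×0.4885319853 = 1.9541279412; 1.9541279412 − 0.4894925106 = 1.4646354306
Divide by 2^2 − 1 = 3.
Extrapolated: 1.4646354306 / 3 = 0.4882118102
Shift from A(h/2): −0.0003201751.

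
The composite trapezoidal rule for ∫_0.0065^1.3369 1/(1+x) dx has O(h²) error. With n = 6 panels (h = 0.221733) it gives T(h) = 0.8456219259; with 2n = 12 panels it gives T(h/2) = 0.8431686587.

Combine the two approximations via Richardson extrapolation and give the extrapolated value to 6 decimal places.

r = 2: numerator weight 4, denominator 3.
4·0.8431686587 − 0.8456219259 = 2.5270527089
Extrapolated: 2.5270527089 / 3 = 0.8423509030
Correction |R − A(h/2)| = 8.178e-04; gap |A(h/2) − A(h)| = 2.453e-03.

0.842351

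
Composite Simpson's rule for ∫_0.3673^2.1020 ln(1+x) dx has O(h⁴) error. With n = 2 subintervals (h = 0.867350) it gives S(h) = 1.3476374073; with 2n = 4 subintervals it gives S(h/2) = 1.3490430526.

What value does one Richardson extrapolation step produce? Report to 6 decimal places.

Method order is 4; weight 2^4 = 16.
16·1.3490430526 = 21.5846888416; subtract 1.3476374073 → 20.2370514343
(16·1.3490430526 − 1.3476374073)/(16 − 1) = 1.3491367623
Shift from A(h/2): +0.0000937097.

1.349137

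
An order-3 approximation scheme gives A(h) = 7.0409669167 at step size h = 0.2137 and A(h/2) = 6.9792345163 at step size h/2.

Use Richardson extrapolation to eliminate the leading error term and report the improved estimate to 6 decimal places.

6.970416

With r = 3 the leading error scales as h^3, so the weight is 2^3 = 8.
2^3·A(h/2) = 55.8338761304; minus A(h) gives 48.7929092137.
Divide by 2^3 − 1 = 7.
Result: 6.9704156020
Correction |R − A(h/2)| = 8.819e-03; gap |A(h/2) − A(h)| = 6.173e-02.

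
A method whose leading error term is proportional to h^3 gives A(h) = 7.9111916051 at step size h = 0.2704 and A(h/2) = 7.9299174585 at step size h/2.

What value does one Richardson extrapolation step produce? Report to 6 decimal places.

The method has order 3: 2^3 = 8.
Top: 8(7.9299174585) − (7.9111916051) = 55.5281480629
(8 × 7.9299174585 − 7.9111916051)/(8 − 1) = 7.9325925804
Gap between inputs: 1.873e-02; correction applied: +0.0026751219.

7.932593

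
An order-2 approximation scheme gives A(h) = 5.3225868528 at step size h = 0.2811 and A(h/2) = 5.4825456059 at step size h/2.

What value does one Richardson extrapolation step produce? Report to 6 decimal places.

The method has order 2: 2^2 = 4.
4×5.4825456059 = 21.9301824236; subtract 5.3225868528 → 16.6075955708
16.6075955708 ÷ 3 = 5.5358651903

5.535865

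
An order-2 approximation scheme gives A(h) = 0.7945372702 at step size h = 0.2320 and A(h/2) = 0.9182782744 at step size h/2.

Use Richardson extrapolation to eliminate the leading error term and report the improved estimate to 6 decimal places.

Order 2 gives 2^r = 4 and 2^r − 1 = 3.
2^2*A(h/2) = 3.6731130976; minus A(h) gives 2.8785758274.
(4*0.9182782744 − 0.7945372702)/(4 − 1) = 0.9595252758
Shift from A(h/2): +0.0412470014.

0.959525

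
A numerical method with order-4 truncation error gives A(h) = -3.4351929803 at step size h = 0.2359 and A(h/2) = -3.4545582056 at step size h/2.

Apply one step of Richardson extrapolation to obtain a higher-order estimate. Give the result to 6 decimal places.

r = 4, so 2^r = 16.
16 × (-3.4545582056) = -55.2729312896; subtract (-3.4351929803) → -51.8377383093
Extrapolated: (-51.8377383093) / 15 = -3.4558492206

-3.455849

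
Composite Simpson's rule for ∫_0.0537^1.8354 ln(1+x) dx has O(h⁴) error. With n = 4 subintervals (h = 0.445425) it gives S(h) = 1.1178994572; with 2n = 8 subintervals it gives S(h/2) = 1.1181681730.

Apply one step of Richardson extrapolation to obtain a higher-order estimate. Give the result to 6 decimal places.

With r = 4 the leading error scales as h^4, so the weight is 2^4 = 16.
Weighted: 17.8906907680 − 1.1178994572 = 16.7727913108
Extrapolated: 16.7727913108 / 15 = 1.1181860874

1.118186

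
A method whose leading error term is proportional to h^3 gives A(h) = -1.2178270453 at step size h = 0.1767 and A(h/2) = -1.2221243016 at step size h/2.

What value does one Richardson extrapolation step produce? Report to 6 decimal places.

r = 3, so 2^r = 8.
Numerator 8·A(h/2) − A(h) = 8·(-1.2221243016) − (-1.2178270453) = -8.5591673675
Divide by 2^3 − 1 = 7.
(8·(-1.2221243016) − (-1.2178270453))/(8 − 1) = -1.2227381954
Correction |R − A(h/2)| = 6.139e-04; gap |A(h/2) − A(h)| = 4.297e-03.

-1.222738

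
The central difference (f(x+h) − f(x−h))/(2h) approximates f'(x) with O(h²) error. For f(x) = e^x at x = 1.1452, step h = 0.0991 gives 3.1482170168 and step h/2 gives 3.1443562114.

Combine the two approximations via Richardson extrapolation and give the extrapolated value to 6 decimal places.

3.143069

Method order is 2; weight 2^2 = 4.
Top: 4(3.1443562114) − (3.1482170168) = 9.4292078288
Denominator 4 − 1 = 3.
9.4292078288 ÷ 3 = 3.1430692763
Shift from A(h/2): −0.0012869351.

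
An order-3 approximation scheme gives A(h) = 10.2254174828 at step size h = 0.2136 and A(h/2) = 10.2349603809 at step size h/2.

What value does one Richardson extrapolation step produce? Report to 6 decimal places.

10.236324

With r = 3 the leading error scales as h^3, so the weight is 2^3 = 8.
Difference of the inputs: 10.2349603809 − 10.2254174828 = 0.0095428981
Correction (A(h/2) − A(h))/(8 − 1) = 0.0095428981/7 = 0.0013632712
R = A(h/2) + (A(h/2) − A(h))/7 = 10.2349603809 + 0.0013632712 = 10.2363236521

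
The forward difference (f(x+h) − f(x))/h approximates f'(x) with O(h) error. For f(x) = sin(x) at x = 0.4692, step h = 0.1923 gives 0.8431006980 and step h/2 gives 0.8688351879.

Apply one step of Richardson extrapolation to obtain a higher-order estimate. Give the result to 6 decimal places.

Error is O(h^1); halving h shrinks it by 2^1 = 2.
Difference of the inputs: 0.8688351879 − 0.8431006980 = 0.0257344899
Divide by 2^1 − 1 = 1: 0.0257344899/1 = 0.0257344899
R = 0.8688351879 + 0.0257344899 = 0.8945696778

0.894570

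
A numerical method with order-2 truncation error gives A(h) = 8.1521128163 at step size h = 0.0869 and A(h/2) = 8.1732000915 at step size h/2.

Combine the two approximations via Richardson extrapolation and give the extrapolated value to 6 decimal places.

With r = 2 the leading error scales as h^2, so the weight is 2^2 = 4.
Difference of the inputs: 8.1732000915 − 8.1521128163 = 0.0210872752
Divide by 2^2 − 1 = 3: 0.0210872752/3 = 0.0070290917
R = A(h/2) + (A(h/2) − A(h))/3 = 8.1732000915 + 0.0070290917 = 8.1802291832
Gap between inputs: 2.109e-02; correction applied: +0.0070290917.

8.180229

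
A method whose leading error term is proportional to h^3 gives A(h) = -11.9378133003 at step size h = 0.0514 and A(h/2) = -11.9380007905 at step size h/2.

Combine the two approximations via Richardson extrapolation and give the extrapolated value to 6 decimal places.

-11.938028

With r = 3 the leading error scales as h^3, so the weight is 2^3 = 8.
8·(-11.9380007905) = -95.5040063240; (-95.5040063240) − (-11.9378133003) = -83.5661930237
Divide by 2^3 − 1 = 7.
So the Richardson estimate is -11.9380275748.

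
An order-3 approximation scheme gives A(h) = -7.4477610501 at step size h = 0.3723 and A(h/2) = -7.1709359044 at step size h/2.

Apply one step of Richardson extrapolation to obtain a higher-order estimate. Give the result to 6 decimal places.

With r = 3 the leading error scales as h^3, so the weight is 2^3 = 8.
8×(-7.1709359044) = -57.3674872352; (-57.3674872352) − (-7.4477610501) = -49.9197261851
Divide by 2^3 − 1 = 7.
Result: -7.1313894550
Shift from A(h/2): +0.0395464494.

-7.131389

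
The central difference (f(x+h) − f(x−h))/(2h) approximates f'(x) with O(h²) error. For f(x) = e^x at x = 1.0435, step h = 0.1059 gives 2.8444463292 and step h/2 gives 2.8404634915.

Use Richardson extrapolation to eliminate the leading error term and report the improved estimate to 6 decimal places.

Method order is 2; weight 2^2 = 4.
4 × 2.8404634915 − 2.8444463292 = 8.5174076368
Extrapolated: 8.5174076368 / 3 = 2.8391358789

2.839136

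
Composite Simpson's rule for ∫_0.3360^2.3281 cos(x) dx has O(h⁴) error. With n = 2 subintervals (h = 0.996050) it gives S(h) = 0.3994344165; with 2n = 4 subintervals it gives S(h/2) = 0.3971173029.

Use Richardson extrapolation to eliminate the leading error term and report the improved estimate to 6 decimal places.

0.396963

Error is O(h^4); halving h shrinks it by 2^4 = 16.
16·0.3971173029 = 6.3538768464; 6.3538768464 − 0.3994344165 = 5.9544424299
R = 5.9544424299/15 = 0.3969628287
Shift from A(h/2): −0.0001544742.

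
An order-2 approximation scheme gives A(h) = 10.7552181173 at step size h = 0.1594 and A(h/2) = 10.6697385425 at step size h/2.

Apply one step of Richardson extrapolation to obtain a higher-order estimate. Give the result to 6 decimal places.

10.641245

Method order is 2; weight 2^2 = 4.
Top: 4(10.6697385425) − (10.7552181173) = 31.9237360527
Denominator 4 − 1 = 3.
Extrapolated: 31.9237360527 / 3 = 10.6412453509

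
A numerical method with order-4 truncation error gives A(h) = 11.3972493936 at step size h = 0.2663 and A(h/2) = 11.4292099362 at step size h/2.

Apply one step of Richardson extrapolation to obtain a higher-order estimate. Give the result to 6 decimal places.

Order 4 gives 2^r = 16 and 2^r − 1 = 15.
Top: 16(11.4292099362) − (11.3972493936) = 171.4701095856
Divide by 2^4 − 1 = 15.
(16×11.4292099362 − 11.3972493936)/(16 − 1) = 11.4313406390
Gap between inputs: 3.196e-02; correction applied: +0.0021307028.

11.431341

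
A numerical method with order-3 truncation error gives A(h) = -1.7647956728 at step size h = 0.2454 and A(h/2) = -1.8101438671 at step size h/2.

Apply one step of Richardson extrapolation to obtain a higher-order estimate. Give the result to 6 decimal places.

r = 3: numerator weight 8, denominator 7.
Numerator 8 × A(h/2) − A(h) = 8 × (-1.8101438671) − (-1.7647956728) = -12.7163552640
(-12.7163552640) ÷ 7 = -1.8166221806

-1.816622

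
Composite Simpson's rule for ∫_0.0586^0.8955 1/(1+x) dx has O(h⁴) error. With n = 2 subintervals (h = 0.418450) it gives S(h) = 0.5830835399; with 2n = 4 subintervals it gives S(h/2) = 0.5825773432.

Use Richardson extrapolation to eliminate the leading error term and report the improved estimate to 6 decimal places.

Order 4 gives 2^r = 16 and 2^r − 1 = 15.
Top: 16(0.5825773432) − (0.5830835399) = 8.7381539513
Denominator 16 − 1 = 15.
Result: 0.5825435968

0.582544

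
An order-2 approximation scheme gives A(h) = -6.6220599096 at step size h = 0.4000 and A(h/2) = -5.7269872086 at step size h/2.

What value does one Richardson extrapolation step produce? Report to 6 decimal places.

Leading term ∝ h^2; use weight 4 = 2^2.
Top: 4(-5.7269872086) − (-6.6220599096) = -16.2858889248
R = (-16.2858889248)/3 = -5.4286296416

-5.428630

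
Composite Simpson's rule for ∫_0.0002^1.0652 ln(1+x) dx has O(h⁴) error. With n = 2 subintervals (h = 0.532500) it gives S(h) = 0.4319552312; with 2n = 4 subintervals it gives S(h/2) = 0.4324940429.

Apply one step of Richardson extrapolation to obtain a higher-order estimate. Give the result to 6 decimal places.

0.432530

Error is O(h^4); halving h shrinks it by 2^4 = 16.
2^4·A(h/2) = 6.9199046864; minus A(h) gives 6.4879494552.
Denominator 16 − 1 = 15.
(16·0.4324940429 − 0.4319552312)/(16 − 1) = 0.4325299637
Correction |R − A(h/2)| = 3.592e-05; gap |A(h/2) − A(h)| = 5.388e-04.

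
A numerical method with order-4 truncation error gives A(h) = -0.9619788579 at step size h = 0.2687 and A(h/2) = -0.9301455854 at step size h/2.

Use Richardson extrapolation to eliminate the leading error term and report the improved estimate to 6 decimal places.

-0.928023

The method has order 4: 2^4 = 16.
Numerator 16 × A(h/2) − A(h) = 16 × (-0.9301455854) − (-0.9619788579) = -13.9203505085
(-13.9203505085) ÷ 15 = -0.9280233672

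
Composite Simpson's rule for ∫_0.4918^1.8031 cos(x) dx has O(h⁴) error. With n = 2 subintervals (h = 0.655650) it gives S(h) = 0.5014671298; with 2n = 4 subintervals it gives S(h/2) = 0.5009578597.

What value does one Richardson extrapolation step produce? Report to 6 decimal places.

r = 4: numerator weight 16, denominator 15.
2^4 × A(h/2) = 8.0153257552; minus A(h) gives 7.5138586254.
Denominator 16 − 1 = 15.
Result: 0.5009239084
Gap between inputs: 5.093e-04; correction applied: −0.0000339513.

0.500924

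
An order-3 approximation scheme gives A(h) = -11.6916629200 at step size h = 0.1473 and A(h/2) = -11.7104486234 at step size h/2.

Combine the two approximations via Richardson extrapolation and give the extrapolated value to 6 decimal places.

-11.713132

Order 3 gives 2^r = 8 and 2^r − 1 = 7.
8·(-11.7104486234) − (-11.6916629200) = -81.9919260672
R = (-81.9919260672)/7 = -11.7131322953
Gap between inputs: 1.879e-02; correction applied: −0.0026836719.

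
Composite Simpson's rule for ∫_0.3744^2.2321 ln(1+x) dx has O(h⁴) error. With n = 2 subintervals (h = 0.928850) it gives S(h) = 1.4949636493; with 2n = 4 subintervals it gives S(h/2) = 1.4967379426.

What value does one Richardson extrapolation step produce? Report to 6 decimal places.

1.496856

The method has order 4: 2^4 = 16.
Top: 16(1.4967379426) − (1.4949636493) = 22.4528434323
Denominator 16 − 1 = 15.
22.4528434323 ÷ 15 = 1.4968562288
Correction |R − A(h/2)| = 1.183e-04; gap |A(h/2) − A(h)| = 1.774e-03.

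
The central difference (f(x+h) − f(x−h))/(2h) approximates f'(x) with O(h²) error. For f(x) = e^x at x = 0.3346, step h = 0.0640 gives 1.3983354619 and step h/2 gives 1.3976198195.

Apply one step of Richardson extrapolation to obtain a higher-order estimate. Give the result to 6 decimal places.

Error is O(h^2); halving h shrinks it by 2^2 = 4.
Top: 4(1.3976198195) − (1.3983354619) = 4.1921438161
R = 4.1921438161/3 = 1.3973812720

1.397381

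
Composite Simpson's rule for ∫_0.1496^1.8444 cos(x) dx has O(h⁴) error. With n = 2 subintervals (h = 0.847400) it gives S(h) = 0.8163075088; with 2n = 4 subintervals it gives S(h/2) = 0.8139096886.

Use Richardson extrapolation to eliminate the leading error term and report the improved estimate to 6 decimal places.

0.813750

Method order is 4; weight 2^4 = 16.
16·0.8139096886 = 13.0225550176; subtract 0.8163075088 → 12.2062475088
Extrapolated: 12.2062475088 / 15 = 0.8137498339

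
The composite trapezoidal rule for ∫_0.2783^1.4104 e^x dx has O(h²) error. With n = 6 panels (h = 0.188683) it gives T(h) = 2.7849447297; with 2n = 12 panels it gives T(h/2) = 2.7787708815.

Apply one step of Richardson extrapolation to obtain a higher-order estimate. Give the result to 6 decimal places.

Order 2 gives 2^r = 4 and 2^r − 1 = 3.
Weighted: 11.1150835260 − 2.7849447297 = 8.3301387963
Denominator 4 − 1 = 3.
R = 8.3301387963/3 = 2.7767129321
Gap between inputs: 6.174e-03; correction applied: −0.0020579494.

2.776713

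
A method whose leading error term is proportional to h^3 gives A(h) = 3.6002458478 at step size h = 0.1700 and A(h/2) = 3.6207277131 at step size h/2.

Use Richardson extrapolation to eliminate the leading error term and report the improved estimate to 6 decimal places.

3.623654

The method has order 3: 2^3 = 8.
8·3.6207277131 = 28.9658217048; 28.9658217048 − 3.6002458478 = 25.3655758570
Divide by 2^3 − 1 = 7.
(8·3.6207277131 − 3.6002458478)/(8 − 1) = 3.6236536939
Gap between inputs: 2.048e-02; correction applied: +0.0029259808.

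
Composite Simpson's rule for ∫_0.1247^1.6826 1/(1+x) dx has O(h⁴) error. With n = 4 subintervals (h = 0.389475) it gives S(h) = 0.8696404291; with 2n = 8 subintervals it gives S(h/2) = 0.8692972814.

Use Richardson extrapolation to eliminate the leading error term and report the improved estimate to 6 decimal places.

0.869274

r = 4: numerator weight 16, denominator 15.
2^4*A(h/2) = 13.9087565024; minus A(h) gives 13.0391160733.
R = 13.0391160733/15 = 0.8692744049
Shift from A(h/2): −0.0000228765.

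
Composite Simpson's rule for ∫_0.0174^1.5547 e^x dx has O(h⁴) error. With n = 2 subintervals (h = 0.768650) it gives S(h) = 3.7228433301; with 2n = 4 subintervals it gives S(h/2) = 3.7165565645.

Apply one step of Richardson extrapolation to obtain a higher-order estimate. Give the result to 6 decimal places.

Error is O(h^4); halving h shrinks it by 2^4 = 16.
16*3.7165565645 = 59.4649050320; subtract 3.7228433301 → 55.7420617019
Extrapolated: 55.7420617019 / 15 = 3.7161374468
Shift from A(h/2): −0.0004191177.

3.716137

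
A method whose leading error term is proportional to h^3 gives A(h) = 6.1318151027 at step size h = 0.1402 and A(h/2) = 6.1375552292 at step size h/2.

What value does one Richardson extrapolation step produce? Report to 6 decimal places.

Leading term ∝ h^3; use weight 8 = 2^3.
Difference of the inputs: 6.1375552292 − 6.1318151027 = 0.0057401265
Correction (A(h/2) − A(h))/(8 − 1) = 0.0057401265/7 = 0.0008200181
R = 6.1375552292 + 0.0008200181 = 6.1383752473
Correction |R − A(h/2)| = 8.200e-04; gap |A(h/2) − A(h)| = 5.740e-03.

6.138375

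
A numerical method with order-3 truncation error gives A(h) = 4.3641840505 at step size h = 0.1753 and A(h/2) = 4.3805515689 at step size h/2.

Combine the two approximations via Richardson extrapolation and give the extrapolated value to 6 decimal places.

Error is O(h^3); halving h shrinks it by 2^3 = 8.
2^3×A(h/2) = 35.0444125512; minus A(h) gives 30.6802285007.
R = 30.6802285007/7 = 4.3828897858
Gap between inputs: 1.637e-02; correction applied: +0.0023382169.

4.382890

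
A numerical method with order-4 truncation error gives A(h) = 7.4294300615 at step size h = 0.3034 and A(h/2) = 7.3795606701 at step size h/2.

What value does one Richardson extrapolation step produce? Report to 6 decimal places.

7.376236

The method has order 4: 2^4 = 16.
Top: 16(7.3795606701) − (7.4294300615) = 110.6435406601
(16*7.3795606701 − 7.4294300615)/(16 − 1) = 7.3762360440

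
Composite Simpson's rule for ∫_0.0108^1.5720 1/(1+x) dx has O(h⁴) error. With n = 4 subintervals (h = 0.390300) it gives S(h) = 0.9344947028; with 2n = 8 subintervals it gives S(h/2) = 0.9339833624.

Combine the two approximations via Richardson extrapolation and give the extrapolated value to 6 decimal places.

The method has order 4: 2^4 = 16.
Weighted: 14.9437337984 − 0.9344947028 = 14.0092390956
Extrapolated: 14.0092390956 / 15 = 0.9339492730

0.933949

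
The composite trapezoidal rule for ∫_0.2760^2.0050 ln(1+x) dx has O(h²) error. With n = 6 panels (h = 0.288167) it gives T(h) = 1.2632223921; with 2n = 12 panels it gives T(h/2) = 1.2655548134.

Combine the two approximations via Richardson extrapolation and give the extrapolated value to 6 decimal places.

1.266332

Order 2 gives 2^r = 4 and 2^r − 1 = 3.
Numerator 4*A(h/2) − A(h) = 4*1.2655548134 − 1.2632223921 = 3.7989968615
3.7989968615 ÷ 3 = 1.2663322872
Correction |R − A(h/2)| = 7.775e-04; gap |A(h/2) − A(h)| = 2.332e-03.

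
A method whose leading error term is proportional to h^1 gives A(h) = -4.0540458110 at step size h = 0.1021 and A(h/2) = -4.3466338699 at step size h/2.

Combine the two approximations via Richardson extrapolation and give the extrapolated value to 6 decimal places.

-4.639222

Leading term ∝ h^1; use weight 2 = 2^1.
Weighted: (-8.6932677398) − (-4.0540458110) = -4.6392219288
(-4.6392219288) ÷ 1 = -4.6392219288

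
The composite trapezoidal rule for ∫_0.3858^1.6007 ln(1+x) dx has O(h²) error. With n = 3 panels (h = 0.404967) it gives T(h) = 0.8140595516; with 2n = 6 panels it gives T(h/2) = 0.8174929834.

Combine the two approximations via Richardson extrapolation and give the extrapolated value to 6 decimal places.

The method has order 2: 2^2 = 4.
A(h/2) − A(h) = 0.8174929834 − 0.8140595516 = 0.0034334318
Divide by 2^2 − 1 = 3: 0.0034334318/3 = 0.0011444773
R = 0.8174929834 + 0.0011444773 = 0.8186374607
Correction |R − A(h/2)| = 1.144e-03; gap |A(h/2) − A(h)| = 3.433e-03.

0.818637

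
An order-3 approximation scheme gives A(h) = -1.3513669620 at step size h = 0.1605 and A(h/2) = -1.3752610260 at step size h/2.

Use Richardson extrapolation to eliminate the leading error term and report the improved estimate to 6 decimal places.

Order 3 gives 2^r = 8 and 2^r − 1 = 7.
2^3·A(h/2) = -11.0020882080; minus A(h) gives -9.6507212460.
(8·(-1.3752610260) − (-1.3513669620))/(8 − 1) = -1.3786744637
Shift from A(h/2): −0.0034134377.

-1.378674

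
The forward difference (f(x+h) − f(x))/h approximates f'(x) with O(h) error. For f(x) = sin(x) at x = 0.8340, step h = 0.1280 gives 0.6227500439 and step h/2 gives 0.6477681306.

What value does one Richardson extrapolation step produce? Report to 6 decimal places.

0.672786

r = 1, so 2^r = 2.
2·0.6477681306 = 1.2955362612; 1.2955362612 − 0.6227500439 = 0.6727862173
R = 0.6727862173/1 = 0.6727862173
Shift from A(h/2): +0.0250180867.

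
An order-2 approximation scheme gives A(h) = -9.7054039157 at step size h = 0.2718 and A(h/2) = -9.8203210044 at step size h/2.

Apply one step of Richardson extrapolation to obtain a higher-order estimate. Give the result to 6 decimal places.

Order 2 gives 2^r = 4 and 2^r − 1 = 3.
A(h/2) − A(h) = -9.8203210044 − (-9.7054039157) = -0.1149170887
Divide by 2^2 − 1 = 3: (-0.1149170887)/3 = -0.0383056962
R = A(h/2) + (A(h/2) − A(h))/3 = -9.8203210044 − 0.0383056962 = -9.8586267006
Correction |R − A(h/2)| = 3.831e-02; gap |A(h/2) − A(h)| = 1.149e-01.

-9.858627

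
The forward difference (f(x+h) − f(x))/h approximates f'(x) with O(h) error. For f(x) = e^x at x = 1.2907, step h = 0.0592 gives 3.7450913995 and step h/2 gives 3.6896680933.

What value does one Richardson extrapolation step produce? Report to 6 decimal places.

With r = 1 the leading error scales as h^1, so the weight is 2^1 = 2.
Top: 2(3.6896680933) − (3.7450913995) = 3.6342447871
Denominator 2 − 1 = 1.
3.6342447871 ÷ 1 = 3.6342447871
Correction |R − A(h/2)| = 5.542e-02; gap |A(h/2) − A(h)| = 5.542e-02.

3.634245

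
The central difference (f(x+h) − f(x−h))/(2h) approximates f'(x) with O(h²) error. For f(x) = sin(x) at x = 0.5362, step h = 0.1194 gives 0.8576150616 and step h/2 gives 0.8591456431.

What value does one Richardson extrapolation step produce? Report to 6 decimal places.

r = 2: numerator weight 4, denominator 3.
Weighted: 3.4365825724 − 0.8576150616 = 2.5789675108
Denominator 4 − 1 = 3.
Result: 0.8596558369
Correction |R − A(h/2)| = 5.102e-04; gap |A(h/2) − A(h)| = 1.531e-03.

0.859656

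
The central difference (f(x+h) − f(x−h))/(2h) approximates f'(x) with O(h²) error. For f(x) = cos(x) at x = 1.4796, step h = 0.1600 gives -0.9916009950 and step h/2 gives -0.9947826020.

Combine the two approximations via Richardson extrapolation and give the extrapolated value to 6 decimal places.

-0.995843

Leading term ∝ h^2; use weight 4 = 2^2.
Numerator 4 × A(h/2) − A(h) = 4 × (-0.9947826020) − (-0.9916009950) = -2.9875294130
Denominator 4 − 1 = 3.
Result: -0.9958431377
Correction |R − A(h/2)| = 1.061e-03; gap |A(h/2) − A(h)| = 3.182e-03.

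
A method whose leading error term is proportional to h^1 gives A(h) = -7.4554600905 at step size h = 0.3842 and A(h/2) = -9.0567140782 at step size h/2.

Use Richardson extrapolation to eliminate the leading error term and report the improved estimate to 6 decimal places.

Leading term ∝ h^1; use weight 2 = 2^1.
2 × (-9.0567140782) − (-7.4554600905) = -10.6579680659
Divide by 2^1 − 1 = 1.
(-10.6579680659) ÷ 1 = -10.6579680659
Gap between inputs: 1.601e+00; correction applied: −1.6012539877.

-10.657968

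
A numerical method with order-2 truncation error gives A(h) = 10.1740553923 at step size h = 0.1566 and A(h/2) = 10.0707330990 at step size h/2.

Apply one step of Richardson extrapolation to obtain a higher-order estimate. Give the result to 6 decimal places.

10.036292

Method order is 2; weight 2^2 = 4.
Numerator 4 × A(h/2) − A(h) = 4 × 10.0707330990 − 10.1740553923 = 30.1088770037
Divide by 2^2 − 1 = 3.
So the Richardson estimate is 10.0362923346.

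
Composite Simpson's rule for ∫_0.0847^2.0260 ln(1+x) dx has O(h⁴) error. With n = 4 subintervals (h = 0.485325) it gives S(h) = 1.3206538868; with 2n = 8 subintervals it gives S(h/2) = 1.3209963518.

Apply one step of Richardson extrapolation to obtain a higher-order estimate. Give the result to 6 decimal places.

With r = 4 the leading error scales as h^4, so the weight is 2^4 = 16.
16·1.3209963518 − 1.3206538868 = 19.8152877420
R = 19.8152877420/15 = 1.3210191828
Shift from A(h/2): +0.0000228310.

1.321019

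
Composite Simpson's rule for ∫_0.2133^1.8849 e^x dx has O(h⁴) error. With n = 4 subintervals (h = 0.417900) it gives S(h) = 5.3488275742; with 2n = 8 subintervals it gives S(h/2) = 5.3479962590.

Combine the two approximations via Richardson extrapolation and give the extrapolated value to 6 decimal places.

r = 4: numerator weight 16, denominator 15.
Numerator 16*A(h/2) − A(h) = 16*5.3479962590 − 5.3488275742 = 80.2191125698
Denominator 16 − 1 = 15.
(16*5.3479962590 − 5.3488275742)/(16 − 1) = 5.3479408380
Correction |R − A(h/2)| = 5.542e-05; gap |A(h/2) − A(h)| = 8.313e-04.

5.347941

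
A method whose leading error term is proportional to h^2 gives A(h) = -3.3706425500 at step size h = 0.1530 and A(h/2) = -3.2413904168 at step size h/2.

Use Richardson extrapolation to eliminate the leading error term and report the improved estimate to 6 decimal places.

Leading term ∝ h^2; use weight 4 = 2^2.
Weighted: (-12.9655616672) − (-3.3706425500) = -9.5949191172
Extrapolated: (-9.5949191172) / 3 = -3.1983063724
Gap between inputs: 1.293e-01; correction applied: +0.0430840444.

-3.198306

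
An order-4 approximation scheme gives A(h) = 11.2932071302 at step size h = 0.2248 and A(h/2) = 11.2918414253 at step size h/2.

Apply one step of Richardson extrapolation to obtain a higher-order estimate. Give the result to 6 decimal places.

With r = 4 the leading error scales as h^4, so the weight is 2^4 = 16.
2^4·A(h/2) = 180.6694628048; minus A(h) gives 169.3762556746.
(16·11.2918414253 − 11.2932071302)/(16 − 1) = 11.2917503783

11.291750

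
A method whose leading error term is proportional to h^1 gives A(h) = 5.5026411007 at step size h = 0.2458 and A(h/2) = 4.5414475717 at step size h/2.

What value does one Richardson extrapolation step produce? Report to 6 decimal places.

3.580254

r = 1: numerator weight 2, denominator 1.
2^1*A(h/2) = 9.0828951434; minus A(h) gives 3.5802540427.
3.5802540427 ÷ 1 = 3.5802540427
Gap between inputs: 9.612e-01; correction applied: −0.9611935290.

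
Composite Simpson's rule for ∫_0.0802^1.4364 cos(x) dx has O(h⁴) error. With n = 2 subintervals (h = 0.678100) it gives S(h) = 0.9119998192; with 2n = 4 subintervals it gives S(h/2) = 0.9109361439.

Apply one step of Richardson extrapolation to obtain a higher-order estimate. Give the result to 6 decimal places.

r = 4: numerator weight 16, denominator 15.
16*0.9109361439 − 0.9119998192 = 13.6629784832
13.6629784832 ÷ 15 = 0.9108652322
Gap between inputs: 1.064e-03; correction applied: −0.0000709117.

0.910865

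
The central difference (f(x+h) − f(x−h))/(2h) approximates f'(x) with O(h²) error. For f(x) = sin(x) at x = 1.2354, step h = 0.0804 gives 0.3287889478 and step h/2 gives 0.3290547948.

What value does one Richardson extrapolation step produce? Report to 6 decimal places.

r = 2, so 2^r = 4.
Numerator 4×A(h/2) − A(h) = 4×0.3290547948 − 0.3287889478 = 0.9874302314
Divide by 2^2 − 1 = 3.
Extrapolated: 0.9874302314 / 3 = 0.3291434105

0.329143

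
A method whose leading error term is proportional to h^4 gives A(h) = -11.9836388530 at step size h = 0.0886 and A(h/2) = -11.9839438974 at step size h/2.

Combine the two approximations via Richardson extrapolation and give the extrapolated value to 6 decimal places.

-11.983964

r = 4: numerator weight 16, denominator 15.
16×(-11.9839438974) = -191.7431023584; (-191.7431023584) − (-11.9836388530) = -179.7594635054
R = (-179.7594635054)/15 = -11.9839642337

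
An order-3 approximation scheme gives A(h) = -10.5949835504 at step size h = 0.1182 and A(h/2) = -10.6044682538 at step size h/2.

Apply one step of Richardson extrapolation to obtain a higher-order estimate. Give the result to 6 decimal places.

r = 3: numerator weight 8, denominator 7.
8*(-10.6044682538) = -84.8357460304; (-84.8357460304) − (-10.5949835504) = -74.2407624800
(-74.2407624800) ÷ 7 = -10.6058232114

-10.605823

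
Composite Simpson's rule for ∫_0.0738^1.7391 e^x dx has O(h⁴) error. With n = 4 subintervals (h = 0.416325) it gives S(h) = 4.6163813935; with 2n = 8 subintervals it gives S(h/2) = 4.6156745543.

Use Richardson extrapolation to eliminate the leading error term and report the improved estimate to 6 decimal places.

4.615627

With r = 4 the leading error scales as h^4, so the weight is 2^4 = 16.
A(h/2) − A(h) = 4.6156745543 − 4.6163813935 = -0.0007068392
Correction (A(h/2) − A(h))/(16 − 1) = (-0.0007068392)/15 = -0.0000471226
R = A(h/2) + (A(h/2) − A(h))/15 = 4.6156745543 − 0.0000471226 = 4.6156274317
Gap between inputs: 7.068e-04; correction applied: −0.0000471226.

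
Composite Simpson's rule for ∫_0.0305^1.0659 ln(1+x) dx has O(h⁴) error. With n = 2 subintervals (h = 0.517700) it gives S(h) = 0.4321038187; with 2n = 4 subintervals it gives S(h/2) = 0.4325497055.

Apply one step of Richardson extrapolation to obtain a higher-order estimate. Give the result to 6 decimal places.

r = 4, so 2^r = 16.
16·0.4325497055 = 6.9207952880; 6.9207952880 − 0.4321038187 = 6.4886914693
Denominator 16 − 1 = 15.
6.4886914693 ÷ 15 = 0.4325794313
Shift from A(h/2): +0.0000297258.

0.432579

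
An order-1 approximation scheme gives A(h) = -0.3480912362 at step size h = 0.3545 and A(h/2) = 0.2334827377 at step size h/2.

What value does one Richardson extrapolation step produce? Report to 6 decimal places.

Order 1 gives 2^r = 2 and 2^r − 1 = 1.
Numerator 2 × A(h/2) − A(h) = 2 × 0.2334827377 − (-0.3480912362) = 0.8150567116
Divide by 2^1 − 1 = 1.
Result: 0.8150567116
Correction |R − A(h/2)| = 5.816e-01; gap |A(h/2) − A(h)| = 5.816e-01.

0.815057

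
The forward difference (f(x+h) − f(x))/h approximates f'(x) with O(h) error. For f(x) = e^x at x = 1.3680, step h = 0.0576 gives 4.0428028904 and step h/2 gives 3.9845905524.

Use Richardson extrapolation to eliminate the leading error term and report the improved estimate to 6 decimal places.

3.926378

With r = 1 the leading error scales as h^1, so the weight is 2^1 = 2.
Weighted: 7.9691811048 − 4.0428028904 = 3.9263782144
3.9263782144 ÷ 1 = 3.9263782144
Correction |R − A(h/2)| = 5.821e-02; gap |A(h/2) − A(h)| = 5.821e-02.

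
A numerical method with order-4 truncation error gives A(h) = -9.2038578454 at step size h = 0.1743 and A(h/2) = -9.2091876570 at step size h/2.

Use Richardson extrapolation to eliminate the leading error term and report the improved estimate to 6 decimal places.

With r = 4 the leading error scales as h^4, so the weight is 2^4 = 16.
2^4·A(h/2) = -147.3470025120; minus A(h) gives -138.1431446666.
Denominator 16 − 1 = 15.
(-138.1431446666) ÷ 15 = -9.2095429778

-9.209543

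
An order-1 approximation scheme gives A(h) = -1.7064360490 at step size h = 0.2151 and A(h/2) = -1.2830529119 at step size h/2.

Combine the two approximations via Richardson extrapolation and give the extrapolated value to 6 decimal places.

-0.859670

r = 1, so 2^r = 2.
Top: 2(-1.2830529119) − (-1.7064360490) = -0.8596697748
R = (-0.8596697748)/1 = -0.8596697748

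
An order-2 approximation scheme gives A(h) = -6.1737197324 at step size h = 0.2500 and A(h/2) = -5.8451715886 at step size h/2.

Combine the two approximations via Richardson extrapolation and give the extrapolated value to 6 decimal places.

Method order is 2; weight 2^2 = 4.
Difference of the inputs: -5.8451715886 − (-6.1737197324) = 0.3285481438
Correction (A(h/2) − A(h))/(4 − 1) = 0.3285481438/3 = 0.1095160479
R = -5.8451715886 + 0.1095160479 = -5.7356555407

-5.735656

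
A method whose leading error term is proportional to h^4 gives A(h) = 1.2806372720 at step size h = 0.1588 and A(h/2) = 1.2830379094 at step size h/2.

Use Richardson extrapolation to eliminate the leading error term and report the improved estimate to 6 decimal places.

1.283198

Error is O(h^4); halving h shrinks it by 2^4 = 16.
16×1.2830379094 = 20.5286065504; 20.5286065504 − 1.2806372720 = 19.2479692784
R = 19.2479692784/15 = 1.2831979519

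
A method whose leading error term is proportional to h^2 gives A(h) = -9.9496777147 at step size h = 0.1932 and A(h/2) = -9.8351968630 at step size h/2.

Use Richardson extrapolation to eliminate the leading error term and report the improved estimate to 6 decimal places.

-9.797037

r = 2, so 2^r = 4.
Weighted: (-39.3407874520) − (-9.9496777147) = -29.3911097373
Extrapolated: (-29.3911097373) / 3 = -9.7970365791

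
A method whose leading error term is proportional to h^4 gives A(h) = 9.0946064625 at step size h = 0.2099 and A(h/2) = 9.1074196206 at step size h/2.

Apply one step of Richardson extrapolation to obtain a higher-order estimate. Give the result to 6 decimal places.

r = 4, so 2^r = 16.
16·9.1074196206 = 145.7187139296; 145.7187139296 − 9.0946064625 = 136.6241074671
136.6241074671 ÷ 15 = 9.1082738311

9.108274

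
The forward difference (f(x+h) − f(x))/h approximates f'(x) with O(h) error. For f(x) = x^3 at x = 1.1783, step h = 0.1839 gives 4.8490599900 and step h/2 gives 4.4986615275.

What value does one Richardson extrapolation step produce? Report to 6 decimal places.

4.148263

The method has order 1: 2^1 = 2.
2·4.4986615275 = 8.9973230550; subtract 4.8490599900 → 4.1482630650
Divide by 2^1 − 1 = 1.
(2·4.4986615275 − 4.8490599900)/(2 − 1) = 4.1482630650
Correction |R − A(h/2)| = 3.504e-01; gap |A(h/2) − A(h)| = 3.504e-01.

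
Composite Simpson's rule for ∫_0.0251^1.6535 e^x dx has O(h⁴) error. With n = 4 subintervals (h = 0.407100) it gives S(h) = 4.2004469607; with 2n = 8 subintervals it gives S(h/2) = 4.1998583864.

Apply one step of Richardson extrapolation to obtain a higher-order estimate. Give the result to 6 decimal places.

Error is O(h^4); halving h shrinks it by 2^4 = 16.
16*4.1998583864 − 4.2004469607 = 62.9972872217
Divide by 2^4 − 1 = 15.
Result: 4.1998191481

4.199819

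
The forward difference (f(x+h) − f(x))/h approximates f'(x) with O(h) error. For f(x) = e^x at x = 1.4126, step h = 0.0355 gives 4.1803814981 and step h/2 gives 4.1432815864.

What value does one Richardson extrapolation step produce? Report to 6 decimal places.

The method has order 1: 2^1 = 2.
2 × 4.1432815864 = 8.2865631728; 8.2865631728 − 4.1803814981 = 4.1061816747
Denominator 2 − 1 = 1.
So the Richardson estimate is 4.1061816747.
Correction |R − A(h/2)| = 3.710e-02; gap |A(h/2) − A(h)| = 3.710e-02.

4.106182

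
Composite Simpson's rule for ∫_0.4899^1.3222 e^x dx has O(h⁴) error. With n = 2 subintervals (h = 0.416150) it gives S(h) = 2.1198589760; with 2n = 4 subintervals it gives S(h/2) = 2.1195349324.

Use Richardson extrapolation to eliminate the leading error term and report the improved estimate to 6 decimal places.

2.119513

With r = 4 the leading error scales as h^4, so the weight is 2^4 = 16.
Difference of the inputs: 2.1195349324 − 2.1198589760 = -0.0003240436
Divide by 2^4 − 1 = 15: (-0.0003240436)/15 = -0.0000216029
R = A(h/2) + (A(h/2) − A(h))/15 = 2.1195349324 − 0.0000216029 = 2.1195133295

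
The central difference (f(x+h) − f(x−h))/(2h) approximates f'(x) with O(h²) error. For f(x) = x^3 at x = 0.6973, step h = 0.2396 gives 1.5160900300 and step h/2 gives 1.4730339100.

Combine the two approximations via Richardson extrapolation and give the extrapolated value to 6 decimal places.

Leading term ∝ h^2; use weight 4 = 2^2.
Top: 4(1.4730339100) − (1.5160900300) = 4.3760456100
Denominator 4 − 1 = 3.
R = 4.3760456100/3 = 1.4586818700

1.458682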